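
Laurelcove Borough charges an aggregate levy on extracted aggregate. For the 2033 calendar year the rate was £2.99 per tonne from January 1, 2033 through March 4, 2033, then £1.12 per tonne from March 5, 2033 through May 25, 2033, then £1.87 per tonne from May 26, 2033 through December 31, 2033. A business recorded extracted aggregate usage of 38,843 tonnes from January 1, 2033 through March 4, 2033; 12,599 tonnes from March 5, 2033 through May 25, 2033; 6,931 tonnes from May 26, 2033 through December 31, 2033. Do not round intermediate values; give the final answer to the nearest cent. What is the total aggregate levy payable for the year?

January 1 – March 4, 2033: 38,843 tonnes at £2.99/tonne → £116140.57
March 5 – May 25, 2033: 12,599 tonnes at £1.12/tonne → £14110.88
May 26 – December 31, 2033: 6,931 tonnes at £1.87/tonne → £12960.97

£143212.42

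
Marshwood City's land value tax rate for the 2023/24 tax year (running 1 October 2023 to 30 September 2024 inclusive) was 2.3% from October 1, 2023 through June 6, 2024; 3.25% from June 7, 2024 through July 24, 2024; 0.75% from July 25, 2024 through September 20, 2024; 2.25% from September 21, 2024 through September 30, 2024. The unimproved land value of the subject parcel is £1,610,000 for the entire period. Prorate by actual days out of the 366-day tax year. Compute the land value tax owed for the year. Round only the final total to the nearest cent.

£35,059.29

October 1, 2023 – June 6, 2024: 250 days at 2.3% → £1,610,000 × 2.3% × 250/366 = £25,293.7158
June 7 – July 24, 2024: 48 days at 3.25% → £1,610,000 × 3.25% × 48/366 = £6,862.2951
July 25 – September 20, 2024: 58 days at 0.75% → £1,610,000 × 0.75% × 58/366 = £1,913.5246
September 21 – September 30, 2024: 10 days at 2.25% → £1,610,000 × 2.25% × 10/366 = £989.7541
Total = £35,059.2896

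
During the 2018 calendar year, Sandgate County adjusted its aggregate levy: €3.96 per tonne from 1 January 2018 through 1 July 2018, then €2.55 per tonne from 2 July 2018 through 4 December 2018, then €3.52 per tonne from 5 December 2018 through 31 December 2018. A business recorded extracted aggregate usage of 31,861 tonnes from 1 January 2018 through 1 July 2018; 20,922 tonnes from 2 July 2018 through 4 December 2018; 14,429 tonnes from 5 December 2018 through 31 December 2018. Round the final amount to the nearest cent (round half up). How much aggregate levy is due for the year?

€230310.74

1 January – 1 July 2018: 31,861 tonnes at €3.96/tonne → €126169.56
2 July – 4 December 2018: 20,922 tonnes at €2.55/tonne → €53351.10
5 December – 31 December 2018: 14,429 tonnes at €3.52/tonne → €50790.08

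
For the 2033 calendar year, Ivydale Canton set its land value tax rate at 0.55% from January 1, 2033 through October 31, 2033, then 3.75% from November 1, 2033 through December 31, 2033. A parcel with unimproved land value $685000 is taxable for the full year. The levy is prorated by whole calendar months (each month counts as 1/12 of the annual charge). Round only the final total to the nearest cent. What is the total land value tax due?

$7420.83

January 1 – October 31, 2033: 10 months at 0.55% → $685000 × 0.55% × 10/12 = $3139.5833
November 1 – December 31, 2033: 2 months at 3.75% → $685000 × 3.75% × 2/12 = $4281.2500
Total = $7420.8333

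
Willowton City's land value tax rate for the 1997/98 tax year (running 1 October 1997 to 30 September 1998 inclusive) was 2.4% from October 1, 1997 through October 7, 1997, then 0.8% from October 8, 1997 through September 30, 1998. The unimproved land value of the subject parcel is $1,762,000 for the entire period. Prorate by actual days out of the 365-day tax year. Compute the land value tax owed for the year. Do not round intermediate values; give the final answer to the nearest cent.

October 1 – October 7, 1997: 7 days at 2.4% → $1,762,000 × 2.4% × 7/365 = $811.0027
October 8, 1997 – September 30, 1998: 358 days at 0.8% → $1,762,000 × 0.8% × 358/365 = $13,825.6658
Total = $14,636.6685

$14,636.67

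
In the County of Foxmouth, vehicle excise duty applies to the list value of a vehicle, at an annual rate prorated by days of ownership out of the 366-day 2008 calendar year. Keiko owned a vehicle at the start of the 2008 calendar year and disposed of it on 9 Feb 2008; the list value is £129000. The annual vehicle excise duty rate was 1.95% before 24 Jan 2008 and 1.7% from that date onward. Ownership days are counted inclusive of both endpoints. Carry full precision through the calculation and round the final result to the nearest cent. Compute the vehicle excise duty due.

£259.94

1 Jan – 23 Jan 2008: 23 days at 1.95% → £129000 × 1.95% × 23/366 = £158.0779
24 Jan – 9 Feb 2008: 17 days at 1.7% → £129000 × 1.7% × 17/366 = £101.8607
Total = £259.9385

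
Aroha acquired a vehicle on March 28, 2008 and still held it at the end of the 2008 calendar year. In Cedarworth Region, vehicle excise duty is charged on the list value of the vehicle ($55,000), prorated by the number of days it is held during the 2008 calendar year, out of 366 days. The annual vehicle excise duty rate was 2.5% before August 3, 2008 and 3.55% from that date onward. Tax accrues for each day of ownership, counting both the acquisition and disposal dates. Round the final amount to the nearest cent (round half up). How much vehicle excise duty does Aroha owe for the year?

March 28 – August 2, 2008: 128 days at 2.5% → $55,000 × 2.5% × 128/366 = $480.8743
August 3 – December 31, 2008: 151 days at 3.55% → $55,000 × 3.55% × 151/366 = $805.5396
Total = $1,286.4139

$1,286.41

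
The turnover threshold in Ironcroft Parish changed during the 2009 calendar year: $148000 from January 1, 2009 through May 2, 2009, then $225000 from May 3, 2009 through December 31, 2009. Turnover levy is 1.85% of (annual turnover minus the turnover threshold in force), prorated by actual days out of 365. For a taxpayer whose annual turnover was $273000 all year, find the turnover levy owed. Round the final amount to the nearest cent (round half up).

January 1 – May 2, 2009: 122 days, exemption $148000 → ($273000 − $148000) × 1.85% × 122/365 = $772.9452
May 3 – December 31, 2009: 243 days, exemption $225000 → ($273000 − $225000) × 1.85% × 243/365 = $591.1890
Total = $1364.1342

$1364.13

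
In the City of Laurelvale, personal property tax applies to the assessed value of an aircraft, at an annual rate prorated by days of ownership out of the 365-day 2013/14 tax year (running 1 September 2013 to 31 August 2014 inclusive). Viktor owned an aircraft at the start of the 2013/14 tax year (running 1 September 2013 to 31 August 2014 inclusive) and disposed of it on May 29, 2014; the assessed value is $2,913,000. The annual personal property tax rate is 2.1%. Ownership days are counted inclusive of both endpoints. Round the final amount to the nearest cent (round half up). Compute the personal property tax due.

Days held (September 1, 2013 – May 29, 2014): 271 out of 365
Tax = $2,913,000 × 2.1% × 271/365 = $45,418.8575

$45,418.86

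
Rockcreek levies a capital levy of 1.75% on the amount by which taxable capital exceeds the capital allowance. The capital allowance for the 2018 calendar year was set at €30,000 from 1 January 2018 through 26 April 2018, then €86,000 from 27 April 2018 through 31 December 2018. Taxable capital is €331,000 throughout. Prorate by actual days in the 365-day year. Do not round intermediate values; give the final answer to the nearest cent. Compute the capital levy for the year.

1 January – 26 April 2018: 116 days, exemption €30,000 → (€331,000 − €30,000) × 1.75% × 116/365 = €1,674.0548
27 April – 31 December 2018: 249 days, exemption €86,000 → (€331,000 − €86,000) × 1.75% × 249/365 = €2,924.8973
Total = €4,598.9521

€4,598.95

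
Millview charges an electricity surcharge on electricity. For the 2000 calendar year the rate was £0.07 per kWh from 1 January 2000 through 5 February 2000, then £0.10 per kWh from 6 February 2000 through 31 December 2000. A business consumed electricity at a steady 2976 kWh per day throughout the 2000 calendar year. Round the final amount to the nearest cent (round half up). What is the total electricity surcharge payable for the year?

1 January – 5 February 2000: 36 days × 2976 kWh/day = 107,136 kWh at £0.07/kWh → £7,499.52
6 February – 31 December 2000: 330 days × 2976 kWh/day = 982,080 kWh at £0.10/kWh → £98,208.00

£105,707.52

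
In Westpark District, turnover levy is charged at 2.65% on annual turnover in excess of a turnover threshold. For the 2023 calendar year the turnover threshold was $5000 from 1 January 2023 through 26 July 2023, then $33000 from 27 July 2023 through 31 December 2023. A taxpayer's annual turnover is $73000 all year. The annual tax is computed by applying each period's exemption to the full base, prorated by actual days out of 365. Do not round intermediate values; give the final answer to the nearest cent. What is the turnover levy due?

1 January – 26 July 2023: 207 days, exemption $5000 → ($73000 − $5000) × 2.65% × 207/365 = $1021.9562
27 July – 31 December 2023: 158 days, exemption $33000 → ($73000 − $33000) × 2.65% × 158/365 = $458.8493
Total = $1480.8055

$1480.81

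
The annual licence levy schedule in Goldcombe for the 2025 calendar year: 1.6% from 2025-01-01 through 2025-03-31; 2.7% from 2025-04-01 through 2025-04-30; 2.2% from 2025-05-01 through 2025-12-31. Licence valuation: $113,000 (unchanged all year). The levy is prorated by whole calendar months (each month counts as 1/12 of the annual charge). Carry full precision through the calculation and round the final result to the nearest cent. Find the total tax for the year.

2025-01-01 to 2025-03-31: 3 months at 1.6% → $113,000 × 1.6% × 3/12 = $452.0000
2025-04-01 to 2025-04-30: 1 month at 2.7% → $113,000 × 2.7% × 1/12 = $254.2500
2025-05-01 to 2025-12-31: 8 months at 2.2% → $113,000 × 2.2% × 8/12 = $1,657.3333
Total = $2,363.5833

$2,363.58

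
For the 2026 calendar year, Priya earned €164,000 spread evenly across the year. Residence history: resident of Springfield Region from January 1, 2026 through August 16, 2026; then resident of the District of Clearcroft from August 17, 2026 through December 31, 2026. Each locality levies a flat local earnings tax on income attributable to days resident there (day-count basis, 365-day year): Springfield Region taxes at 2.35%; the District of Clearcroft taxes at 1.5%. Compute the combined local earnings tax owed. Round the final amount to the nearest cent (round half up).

Springfield Region, January 1 – August 16, 2026: 228 days → €164,000 × 2.35% × 228/365 = €2,407.4301
The District of Clearcroft, August 17 – December 31, 2026: 137 days → €164,000 × 1.5% × 137/365 = €923.3425
Total = €3,330.7726

€3,330.77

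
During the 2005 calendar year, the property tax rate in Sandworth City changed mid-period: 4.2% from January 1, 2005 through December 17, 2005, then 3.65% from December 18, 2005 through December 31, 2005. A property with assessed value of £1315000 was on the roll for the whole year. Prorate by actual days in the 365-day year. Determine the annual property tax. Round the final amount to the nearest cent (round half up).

£54952.59

January 1 – December 17, 2005: 351 days at 4.2% → £1315000 × 4.2% × 351/365 = £53111.5890
December 18 – December 31, 2005: 14 days at 3.65% → £1315000 × 3.65% × 14/365 = £1841.0000
Total = £54952.5890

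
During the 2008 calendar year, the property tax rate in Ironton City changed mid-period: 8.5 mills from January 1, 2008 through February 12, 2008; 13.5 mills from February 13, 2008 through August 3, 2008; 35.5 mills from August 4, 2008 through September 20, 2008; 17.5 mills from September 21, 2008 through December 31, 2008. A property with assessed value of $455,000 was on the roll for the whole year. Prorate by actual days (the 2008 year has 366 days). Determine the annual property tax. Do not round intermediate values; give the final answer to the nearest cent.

January 1 – February 12, 2008: 43 days at 8.5 mills → $455,000 × 0.85% × 43/366 = $454.3784
February 13 – August 3, 2008: 173 days at 13.5 mills → $455,000 × 1.35% × 173/366 = $2,903.4221
August 4 – September 20, 2008: 48 days at 35.5 mills → $455,000 × 3.55% × 48/366 = $2,118.3607
September 21 – December 31, 2008: 102 days at 17.5 mills → $455,000 × 1.75% × 102/366 = $2,219.0574
Total = $7,695.2186

$7,695.22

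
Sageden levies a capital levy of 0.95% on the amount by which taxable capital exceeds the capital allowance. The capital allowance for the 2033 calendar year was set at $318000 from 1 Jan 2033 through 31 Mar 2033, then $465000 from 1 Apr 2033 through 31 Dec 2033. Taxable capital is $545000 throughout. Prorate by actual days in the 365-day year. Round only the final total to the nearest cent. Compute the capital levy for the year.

$1104.34

1 Jan – 31 Mar 2033: 90 days, exemption $318000 → ($545000 − $318000) × 0.95% × 90/365 = $531.7397
1 Apr – 31 Dec 2033: 275 days, exemption $465000 → ($545000 − $465000) × 0.95% × 275/365 = $572.6027
Total = $1104.3425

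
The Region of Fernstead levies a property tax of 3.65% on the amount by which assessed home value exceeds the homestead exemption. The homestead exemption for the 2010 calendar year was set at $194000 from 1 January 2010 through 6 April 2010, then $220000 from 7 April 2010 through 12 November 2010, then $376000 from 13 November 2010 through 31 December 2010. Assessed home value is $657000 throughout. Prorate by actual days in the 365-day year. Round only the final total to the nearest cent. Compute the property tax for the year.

1 January – 6 April 2010: 96 days, exemption $194000 → ($657000 − $194000) × 3.65% × 96/365 = $4444.8000
7 April – 12 November 2010: 220 days, exemption $220000 → ($657000 − $220000) × 3.65% × 220/365 = $9614.0000
13 November – 31 December 2010: 49 days, exemption $376000 → ($657000 − $376000) × 3.65% × 49/365 = $1376.9000
Total = $15435.7000

$15435.70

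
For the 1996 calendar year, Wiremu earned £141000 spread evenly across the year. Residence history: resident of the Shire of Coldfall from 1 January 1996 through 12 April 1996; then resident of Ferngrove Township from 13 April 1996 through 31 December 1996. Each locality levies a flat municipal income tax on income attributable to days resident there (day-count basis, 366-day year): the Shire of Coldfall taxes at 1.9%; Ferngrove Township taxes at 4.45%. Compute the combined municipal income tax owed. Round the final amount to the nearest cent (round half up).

The Shire of Coldfall, 1 January – 12 April 1996: 103 days → £141000 × 1.9% × 103/366 = £753.9262
Ferngrove Township, 13 April – 31 December 1996: 263 days → £141000 × 4.45% × 263/366 = £4508.7254
Total = £5262.6516

£5262.65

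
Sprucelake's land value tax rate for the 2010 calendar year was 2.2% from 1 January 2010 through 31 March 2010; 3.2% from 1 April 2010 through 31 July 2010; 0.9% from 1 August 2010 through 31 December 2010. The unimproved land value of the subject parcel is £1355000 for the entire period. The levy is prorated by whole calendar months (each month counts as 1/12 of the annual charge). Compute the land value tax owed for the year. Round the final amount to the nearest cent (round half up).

1 January – 31 March 2010: 3 months at 2.2% → £1355000 × 2.2% × 3/12 = £7452.5000
1 April – 31 July 2010: 4 months at 3.2% → £1355000 × 3.2% × 4/12 = £14453.3333
1 August – 31 December 2010: 5 months at 0.9% → £1355000 × 0.9% × 5/12 = £5081.2500
Total = £26987.0833

£26987.08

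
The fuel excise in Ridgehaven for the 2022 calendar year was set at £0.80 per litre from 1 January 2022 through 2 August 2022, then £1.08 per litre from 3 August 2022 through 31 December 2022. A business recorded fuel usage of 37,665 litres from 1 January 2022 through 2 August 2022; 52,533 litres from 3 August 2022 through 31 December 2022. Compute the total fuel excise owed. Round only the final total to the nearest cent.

£86,867.64

1 January – 2 August 2022: 37,665 litres at £0.80/litre → £30,132.00
3 August – 31 December 2022: 52,533 litres at £1.08/litre → £56,735.64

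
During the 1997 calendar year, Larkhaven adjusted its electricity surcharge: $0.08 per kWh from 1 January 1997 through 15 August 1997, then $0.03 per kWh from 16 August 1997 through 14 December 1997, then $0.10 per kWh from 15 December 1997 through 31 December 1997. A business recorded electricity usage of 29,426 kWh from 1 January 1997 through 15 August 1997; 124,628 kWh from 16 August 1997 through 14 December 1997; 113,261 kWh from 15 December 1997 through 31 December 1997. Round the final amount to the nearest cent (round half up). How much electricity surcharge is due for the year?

$17419.02

1 January – 15 August 1997: 29,426 kWh at $0.08/kWh → $2354.08
16 August – 14 December 1997: 124,628 kWh at $0.03/kWh → $3738.84
15 December – 31 December 1997: 113,261 kWh at $0.10/kWh → $11326.10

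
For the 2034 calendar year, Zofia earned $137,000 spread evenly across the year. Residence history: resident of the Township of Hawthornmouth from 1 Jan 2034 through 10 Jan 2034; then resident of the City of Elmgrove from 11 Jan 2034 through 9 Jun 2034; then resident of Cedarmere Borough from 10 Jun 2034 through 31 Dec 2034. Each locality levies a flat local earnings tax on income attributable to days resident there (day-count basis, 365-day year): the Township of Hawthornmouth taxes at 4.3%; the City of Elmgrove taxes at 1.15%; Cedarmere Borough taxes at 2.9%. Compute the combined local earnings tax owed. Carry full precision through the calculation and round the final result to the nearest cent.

$3,040.27

The Township of Hawthornmouth, 1 Jan – 10 Jan 2034: 10 days → $137,000 × 4.3% × 10/365 = $161.3973
The City of Elmgrove, 11 Jan – 9 Jun 2034: 150 days → $137,000 × 1.15% × 150/365 = $647.4658
Cedarmere Borough, 10 Jun – 31 Dec 2034: 205 days → $137,000 × 2.9% × 205/365 = $2,231.4110
Total = $3,040.2740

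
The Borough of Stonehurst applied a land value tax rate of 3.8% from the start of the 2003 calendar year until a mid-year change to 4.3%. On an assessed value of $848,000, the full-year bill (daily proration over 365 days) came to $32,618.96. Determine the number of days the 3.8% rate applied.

Let d = days at the first rate; then 365 − d days at the second rate.
$848,000 × [3.8%·d + 4.3%·(365−d)] / 365 = $32,618.96
Solving gives d = 331, so the new rate took effect on 28 Nov 2003.

331 days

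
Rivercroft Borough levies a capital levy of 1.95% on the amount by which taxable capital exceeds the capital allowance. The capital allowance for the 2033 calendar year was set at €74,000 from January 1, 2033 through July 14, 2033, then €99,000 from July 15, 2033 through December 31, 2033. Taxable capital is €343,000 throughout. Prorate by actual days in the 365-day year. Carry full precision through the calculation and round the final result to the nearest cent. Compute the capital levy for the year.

€5,018.45

January 1 – July 14, 2033: 195 days, exemption €74,000 → (€343,000 − €74,000) × 1.95% × 195/365 = €2,802.3904
July 15 – December 31, 2033: 170 days, exemption €99,000 → (€343,000 − €99,000) × 1.95% × 170/365 = €2,216.0548
Total = €5,018.4452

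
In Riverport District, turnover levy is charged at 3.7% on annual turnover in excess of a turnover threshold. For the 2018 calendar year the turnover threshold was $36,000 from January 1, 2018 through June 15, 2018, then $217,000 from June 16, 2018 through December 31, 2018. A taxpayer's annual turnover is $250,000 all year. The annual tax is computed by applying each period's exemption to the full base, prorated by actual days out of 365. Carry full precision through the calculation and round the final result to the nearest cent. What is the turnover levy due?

$4,266.76

January 1 – June 15, 2018: 166 days, exemption $36,000 → ($250,000 − $36,000) × 3.7% × 166/365 = $3,601.0630
June 16 – December 31, 2018: 199 days, exemption $217,000 → ($250,000 − $217,000) × 3.7% × 199/365 = $665.6959
Total = $4,266.7589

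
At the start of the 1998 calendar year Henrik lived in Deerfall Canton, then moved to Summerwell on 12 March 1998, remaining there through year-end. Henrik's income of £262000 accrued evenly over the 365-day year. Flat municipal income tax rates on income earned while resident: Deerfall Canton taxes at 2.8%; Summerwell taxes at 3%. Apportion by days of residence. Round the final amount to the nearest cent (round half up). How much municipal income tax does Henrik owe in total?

£7759.51

Deerfall Canton, 1 January – 11 March 1998: 70 days → £262000 × 2.8% × 70/365 = £1406.9041
Summerwell, 12 March – 31 December 1998: 295 days → £262000 × 3% × 295/365 = £6352.6027
Total = £7759.5068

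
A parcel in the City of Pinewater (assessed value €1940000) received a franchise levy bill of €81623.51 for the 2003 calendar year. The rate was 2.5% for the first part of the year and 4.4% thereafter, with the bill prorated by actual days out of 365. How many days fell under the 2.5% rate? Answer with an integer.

Let d = days at the first rate; then 365 − d days at the second rate.
€1940000 × [2.5%·d + 4.4%·(365−d)] / 365 = €81623.51
Solving gives d = 37, so the new rate took effect on 7 Feb 2003.

37 days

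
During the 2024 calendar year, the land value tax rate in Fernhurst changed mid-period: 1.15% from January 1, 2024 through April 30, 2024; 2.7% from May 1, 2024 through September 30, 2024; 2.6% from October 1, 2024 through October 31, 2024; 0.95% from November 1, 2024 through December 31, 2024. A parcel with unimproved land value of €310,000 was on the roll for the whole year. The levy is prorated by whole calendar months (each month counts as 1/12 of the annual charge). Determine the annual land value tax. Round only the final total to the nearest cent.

January 1 – April 30, 2024: 4 months at 1.15% → €310,000 × 1.15% × 4/12 = €1,188.3333
May 1 – September 30, 2024: 5 months at 2.7% → €310,000 × 2.7% × 5/12 = €3,487.5000
October 1 – October 31, 2024: 1 month at 2.6% → €310,000 × 2.6% × 1/12 = €671.6667
November 1 – December 31, 2024: 2 months at 0.95% → €310,000 × 0.95% × 2/12 = €490.8333
Total = €5,838.3333

€5,838.33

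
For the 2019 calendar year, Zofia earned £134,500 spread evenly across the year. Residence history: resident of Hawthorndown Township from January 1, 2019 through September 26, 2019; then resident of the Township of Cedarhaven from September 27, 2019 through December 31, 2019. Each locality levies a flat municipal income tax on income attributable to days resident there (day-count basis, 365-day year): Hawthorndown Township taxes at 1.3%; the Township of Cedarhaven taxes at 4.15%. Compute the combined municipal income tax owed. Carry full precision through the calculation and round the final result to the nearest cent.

Hawthorndown Township, January 1 – September 26, 2019: 269 days → £134,500 × 1.3% × 269/365 = £1,288.6205
The Township of Cedarhaven, September 27 – December 31, 2019: 96 days → £134,500 × 4.15% × 96/365 = £1,468.0767
Total = £2,756.6973

£2,756.70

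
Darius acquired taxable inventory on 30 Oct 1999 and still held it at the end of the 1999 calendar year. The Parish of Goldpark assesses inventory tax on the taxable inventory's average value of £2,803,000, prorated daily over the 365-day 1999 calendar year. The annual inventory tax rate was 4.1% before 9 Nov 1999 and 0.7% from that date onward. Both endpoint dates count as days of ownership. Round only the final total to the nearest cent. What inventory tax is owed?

£5,997.65

30 Oct – 8 Nov 1999: 10 days at 4.1% → £2,803,000 × 4.1% × 10/365 = £3,148.5753
9 Nov – 31 Dec 1999: 53 days at 0.7% → £2,803,000 × 0.7% × 53/365 = £2,849.0767
Total = £5,997.6521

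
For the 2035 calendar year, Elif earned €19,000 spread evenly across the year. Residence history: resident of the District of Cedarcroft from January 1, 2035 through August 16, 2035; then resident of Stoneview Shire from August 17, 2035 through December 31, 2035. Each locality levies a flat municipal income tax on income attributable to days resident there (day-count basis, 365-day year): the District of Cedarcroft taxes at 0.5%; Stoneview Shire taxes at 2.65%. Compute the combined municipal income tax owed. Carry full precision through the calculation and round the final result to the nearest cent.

€248.33

The District of Cedarcroft, January 1 – August 16, 2035: 228 days → €19,000 × 0.5% × 228/365 = €59.3425
Stoneview Shire, August 17 – December 31, 2035: 137 days → €19,000 × 2.65% × 137/365 = €188.9849
Total = €248.3274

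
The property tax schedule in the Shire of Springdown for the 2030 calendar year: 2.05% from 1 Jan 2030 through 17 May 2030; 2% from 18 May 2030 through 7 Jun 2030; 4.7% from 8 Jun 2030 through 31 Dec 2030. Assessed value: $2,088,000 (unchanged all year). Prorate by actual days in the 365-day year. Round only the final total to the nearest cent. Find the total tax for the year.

1 Jan – 17 May 2030: 137 days at 2.05% → $2,088,000 × 2.05% × 137/365 = $16,066.1589
18 May – 7 Jun 2030: 21 days at 2% → $2,088,000 × 2% × 21/365 = $2,402.6301
8 Jun – 31 Dec 2030: 207 days at 4.7% → $2,088,000 × 4.7% × 207/365 = $55,655.2110
Total = $74,124.0000

$74,124.00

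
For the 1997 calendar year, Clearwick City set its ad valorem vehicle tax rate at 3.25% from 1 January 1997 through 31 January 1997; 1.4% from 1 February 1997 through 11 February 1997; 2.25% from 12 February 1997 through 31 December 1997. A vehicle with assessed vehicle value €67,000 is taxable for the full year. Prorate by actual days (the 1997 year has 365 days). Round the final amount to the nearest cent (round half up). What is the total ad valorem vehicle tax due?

€1,547.24

1 January – 31 January 1997: 31 days at 3.25% → €67,000 × 3.25% × 31/365 = €184.9384
1 February – 11 February 1997: 11 days at 1.4% → €67,000 × 1.4% × 11/365 = €28.2685
12 February – 31 December 1997: 323 days at 2.25% → €67,000 × 2.25% × 323/365 = €1,334.0342
Total = €1,547.2411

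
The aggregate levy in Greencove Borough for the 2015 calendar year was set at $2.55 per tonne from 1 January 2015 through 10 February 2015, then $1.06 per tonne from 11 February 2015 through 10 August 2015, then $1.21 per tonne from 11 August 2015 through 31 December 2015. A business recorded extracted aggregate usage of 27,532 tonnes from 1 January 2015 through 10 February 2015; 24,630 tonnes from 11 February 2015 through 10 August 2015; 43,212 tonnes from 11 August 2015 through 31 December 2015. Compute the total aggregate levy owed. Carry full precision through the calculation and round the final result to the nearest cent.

$148,600.92

1 January – 10 February 2015: 27,532 tonnes at $2.55/tonne → $70,206.60
11 February – 10 August 2015: 24,630 tonnes at $1.06/tonne → $26,107.80
11 August – 31 December 2015: 43,212 tonnes at $1.21/tonne → $52,286.52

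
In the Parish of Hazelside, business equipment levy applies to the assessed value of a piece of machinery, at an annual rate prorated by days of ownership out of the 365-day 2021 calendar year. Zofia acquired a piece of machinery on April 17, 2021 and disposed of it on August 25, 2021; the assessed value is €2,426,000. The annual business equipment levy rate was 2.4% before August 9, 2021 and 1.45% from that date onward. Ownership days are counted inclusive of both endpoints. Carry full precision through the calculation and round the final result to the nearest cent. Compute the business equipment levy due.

€19,823.41

April 17 – August 8, 2021: 114 days at 2.4% → €2,426,000 × 2.4% × 114/365 = €18,185.0301
August 9 – August 25, 2021: 17 days at 1.45% → €2,426,000 × 1.45% × 17/365 = €1,638.3808
Total = €19,823.4110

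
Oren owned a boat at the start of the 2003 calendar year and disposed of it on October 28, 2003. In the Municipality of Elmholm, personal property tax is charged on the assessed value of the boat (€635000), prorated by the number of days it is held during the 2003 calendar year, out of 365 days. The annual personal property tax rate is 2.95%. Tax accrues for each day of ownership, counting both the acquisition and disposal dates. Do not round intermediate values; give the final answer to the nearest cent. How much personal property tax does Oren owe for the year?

€15447.90

Days held (January 1 – October 28, 2003): 301 out of 365
Tax = €635000 × 2.95% × 301/365 = €15447.8973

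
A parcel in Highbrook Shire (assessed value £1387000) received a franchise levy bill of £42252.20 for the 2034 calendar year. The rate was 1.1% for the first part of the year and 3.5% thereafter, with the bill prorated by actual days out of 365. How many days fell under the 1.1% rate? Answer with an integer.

Let d = days at the first rate; then 365 − d days at the second rate.
£1387000 × [1.1%·d + 3.5%·(365−d)] / 365 = £42252.20
Solving gives d = 69, so the new rate took effect on 11 Mar 2034.

69 days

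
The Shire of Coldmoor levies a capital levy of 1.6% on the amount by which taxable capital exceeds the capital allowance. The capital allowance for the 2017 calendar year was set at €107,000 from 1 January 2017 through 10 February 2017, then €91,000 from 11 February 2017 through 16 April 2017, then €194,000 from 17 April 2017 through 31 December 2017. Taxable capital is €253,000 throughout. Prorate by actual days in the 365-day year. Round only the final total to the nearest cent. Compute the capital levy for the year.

1 January – 10 February 2017: 41 days, exemption €107,000 → (€253,000 − €107,000) × 1.6% × 41/365 = €262.4000
11 February – 16 April 2017: 65 days, exemption €91,000 → (€253,000 − €91,000) × 1.6% × 65/365 = €461.5890
17 April – 31 December 2017: 259 days, exemption €194,000 → (€253,000 − €194,000) × 1.6% × 259/365 = €669.8521
Total = €1,393.8411

€1,393.84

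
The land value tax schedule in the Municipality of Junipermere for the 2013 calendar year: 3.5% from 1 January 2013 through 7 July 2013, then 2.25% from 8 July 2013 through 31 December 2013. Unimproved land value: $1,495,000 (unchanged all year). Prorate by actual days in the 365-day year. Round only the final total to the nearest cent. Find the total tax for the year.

1 January – 7 July 2013: 188 days at 3.5% → $1,495,000 × 3.5% × 188/365 = $26,950.9589
8 July – 31 December 2013: 177 days at 2.25% → $1,495,000 × 2.25% × 177/365 = $16,311.8836
Total = $43,262.8425

$43,262.84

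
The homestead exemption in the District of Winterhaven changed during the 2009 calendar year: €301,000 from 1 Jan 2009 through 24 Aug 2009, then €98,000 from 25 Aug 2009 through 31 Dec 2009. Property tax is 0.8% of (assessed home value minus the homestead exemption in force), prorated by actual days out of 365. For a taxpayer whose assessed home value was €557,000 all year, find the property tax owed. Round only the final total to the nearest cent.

1 Jan – 24 Aug 2009: 236 days, exemption €301,000 → (€557,000 − €301,000) × 0.8% × 236/365 = €1,324.1863
25 Aug – 31 Dec 2009: 129 days, exemption €98,000 → (€557,000 − €98,000) × 0.8% × 129/365 = €1,297.7753
Total = €2,621.9616

€2,621.96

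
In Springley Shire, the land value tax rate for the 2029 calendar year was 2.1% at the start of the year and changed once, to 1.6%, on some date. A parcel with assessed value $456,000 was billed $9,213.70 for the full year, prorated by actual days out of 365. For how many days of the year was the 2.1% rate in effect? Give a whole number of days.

Let d = days at the first rate; then 365 − d days at the second rate.
$456,000 × [2.1%·d + 1.6%·(365−d)] / 365 = $9,213.70
Solving gives d = 307, so the new rate took effect on 4 November 2029.

307 days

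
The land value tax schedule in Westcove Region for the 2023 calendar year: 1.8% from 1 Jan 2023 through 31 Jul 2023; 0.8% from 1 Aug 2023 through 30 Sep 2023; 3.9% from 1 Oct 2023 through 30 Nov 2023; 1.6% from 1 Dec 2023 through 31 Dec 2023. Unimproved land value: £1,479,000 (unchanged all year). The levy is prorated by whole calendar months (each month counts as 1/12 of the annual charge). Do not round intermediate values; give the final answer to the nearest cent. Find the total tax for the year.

1 Jan – 31 Jul 2023: 7 months at 1.8% → £1,479,000 × 1.8% × 7/12 = £15,529.5000
1 Aug – 30 Sep 2023: 2 months at 0.8% → £1,479,000 × 0.8% × 2/12 = £1,972.0000
1 Oct – 30 Nov 2023: 2 months at 3.9% → £1,479,000 × 3.9% × 2/12 = £9,613.5000
1 Dec – 31 Dec 2023: 1 month at 1.6% → £1,479,000 × 1.6% × 1/12 = £1,972.0000
Total = £29,087.0000

£29,087.00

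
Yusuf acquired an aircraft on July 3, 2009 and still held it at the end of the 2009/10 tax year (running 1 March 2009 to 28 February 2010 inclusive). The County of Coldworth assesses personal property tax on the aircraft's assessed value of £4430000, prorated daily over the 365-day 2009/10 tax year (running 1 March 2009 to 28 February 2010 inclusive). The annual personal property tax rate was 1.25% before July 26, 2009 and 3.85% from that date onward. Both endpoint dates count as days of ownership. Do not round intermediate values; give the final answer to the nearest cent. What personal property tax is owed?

£105355.11

July 3 – July 25, 2009: 23 days at 1.25% → £4430000 × 1.25% × 23/365 = £3489.3836
July 26, 2009 – February 28, 2010: 218 days at 3.85% → £4430000 × 3.85% × 218/365 = £101865.7260
Total = £105355.1096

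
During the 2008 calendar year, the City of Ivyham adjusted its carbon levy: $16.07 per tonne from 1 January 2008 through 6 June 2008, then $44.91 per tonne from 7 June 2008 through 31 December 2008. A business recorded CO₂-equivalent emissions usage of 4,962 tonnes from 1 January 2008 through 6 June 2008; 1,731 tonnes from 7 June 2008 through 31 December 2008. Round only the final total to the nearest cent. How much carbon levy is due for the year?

$157,478.55

1 January – 6 June 2008: 4,962 tonnes at $16.07/tonne → $79,739.34
7 June – 31 December 2008: 1,731 tonnes at $44.91/tonne → $77,739.21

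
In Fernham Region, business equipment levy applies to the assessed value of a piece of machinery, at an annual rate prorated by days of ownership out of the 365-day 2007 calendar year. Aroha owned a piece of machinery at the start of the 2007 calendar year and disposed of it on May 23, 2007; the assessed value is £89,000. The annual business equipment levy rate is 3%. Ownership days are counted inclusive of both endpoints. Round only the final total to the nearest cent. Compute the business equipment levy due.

£1,046.05

Days held (January 1 – May 23, 2007): 143 out of 365
Tax = £89,000 × 3% × 143/365 = £1,046.0548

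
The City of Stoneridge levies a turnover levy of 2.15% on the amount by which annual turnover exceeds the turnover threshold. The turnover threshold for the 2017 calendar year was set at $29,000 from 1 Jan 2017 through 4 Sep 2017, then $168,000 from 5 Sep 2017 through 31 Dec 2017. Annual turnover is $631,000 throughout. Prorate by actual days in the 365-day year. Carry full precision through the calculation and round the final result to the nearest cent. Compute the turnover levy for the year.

1 Jan – 4 Sep 2017: 247 days, exemption $29,000 → ($631,000 − $29,000) × 2.15% × 247/365 = $8,758.6877
5 Sep – 31 Dec 2017: 118 days, exemption $168,000 → ($631,000 − $168,000) × 2.15% × 118/365 = $3,218.1671
Total = $11,976.8548

$11,976.85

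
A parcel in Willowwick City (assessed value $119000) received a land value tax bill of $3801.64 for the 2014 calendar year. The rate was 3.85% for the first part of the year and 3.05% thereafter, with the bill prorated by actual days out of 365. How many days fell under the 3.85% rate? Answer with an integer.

Let d = days at the first rate; then 365 − d days at the second rate.
$119000 × [3.85%·d + 3.05%·(365−d)] / 365 = $3801.64
Solving gives d = 66, so the new rate took effect on March 8, 2014.

66 days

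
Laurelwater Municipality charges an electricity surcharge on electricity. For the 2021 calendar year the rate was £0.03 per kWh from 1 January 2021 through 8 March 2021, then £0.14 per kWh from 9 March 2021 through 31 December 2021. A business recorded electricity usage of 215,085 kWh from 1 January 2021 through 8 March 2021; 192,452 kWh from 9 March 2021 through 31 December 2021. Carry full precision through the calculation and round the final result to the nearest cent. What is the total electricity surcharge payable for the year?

£33,395.83

1 January – 8 March 2021: 215,085 kWh at £0.03/kWh → £6,452.55
9 March – 31 December 2021: 192,452 kWh at £0.14/kWh → £26,943.28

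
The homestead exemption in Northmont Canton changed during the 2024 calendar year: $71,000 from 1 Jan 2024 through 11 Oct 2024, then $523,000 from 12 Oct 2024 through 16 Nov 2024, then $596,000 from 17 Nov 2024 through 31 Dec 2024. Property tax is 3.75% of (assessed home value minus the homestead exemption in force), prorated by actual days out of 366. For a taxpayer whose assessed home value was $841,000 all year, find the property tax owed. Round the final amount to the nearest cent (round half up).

$24,787.19

1 Jan – 11 Oct 2024: 285 days, exemption $71,000 → ($841,000 − $71,000) × 3.75% × 285/366 = $22,484.6311
12 Oct – 16 Nov 2024: 36 days, exemption $523,000 → ($841,000 − $523,000) × 3.75% × 36/366 = $1,172.9508
17 Nov – 31 Dec 2024: 45 days, exemption $596,000 → ($841,000 − $596,000) × 3.75% × 45/366 = $1,129.6107
Total = $24,787.1926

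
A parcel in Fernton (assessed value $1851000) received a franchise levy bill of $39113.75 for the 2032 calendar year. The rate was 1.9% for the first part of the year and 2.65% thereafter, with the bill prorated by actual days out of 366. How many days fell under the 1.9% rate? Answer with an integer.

262 days

Let d = days at the first rate; then 366 − d days at the second rate.
$1851000 × [1.9%·d + 2.65%·(366−d)] / 366 = $39113.75
Solving gives d = 262, so the new rate took effect on 19 Sep 2032.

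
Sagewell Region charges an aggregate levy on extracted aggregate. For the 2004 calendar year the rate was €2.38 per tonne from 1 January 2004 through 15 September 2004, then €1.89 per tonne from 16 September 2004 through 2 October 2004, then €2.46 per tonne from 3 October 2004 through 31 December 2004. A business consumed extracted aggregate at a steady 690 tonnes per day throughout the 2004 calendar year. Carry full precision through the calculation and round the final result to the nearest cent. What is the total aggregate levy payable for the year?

€600265.50

1 January – 15 September 2004: 259 days × 690 tonnes/day = 178,710 tonnes at €2.38/tonne → €425329.80
16 September – 2 October 2004: 17 days × 690 tonnes/day = 11,730 tonnes at €1.89/tonne → €22169.70
3 October – 31 December 2004: 90 days × 690 tonnes/day = 62,100 tonnes at €2.46/tonne → €152766.00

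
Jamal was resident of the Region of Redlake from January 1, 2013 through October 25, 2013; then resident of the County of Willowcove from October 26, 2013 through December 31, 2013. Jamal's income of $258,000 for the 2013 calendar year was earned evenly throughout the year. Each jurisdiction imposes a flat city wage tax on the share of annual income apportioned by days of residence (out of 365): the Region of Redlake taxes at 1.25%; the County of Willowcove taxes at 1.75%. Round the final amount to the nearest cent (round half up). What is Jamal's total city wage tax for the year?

$3,461.79

The Region of Redlake, January 1 – October 25, 2013: 298 days → $258,000 × 1.25% × 298/365 = $2,633.0137
The County of Willowcove, October 26 – December 31, 2013: 67 days → $258,000 × 1.75% × 67/365 = $828.7808
Total = $3,461.7945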